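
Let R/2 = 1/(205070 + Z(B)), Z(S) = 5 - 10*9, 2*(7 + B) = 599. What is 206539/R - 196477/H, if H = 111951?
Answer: 4739713921638211/223902 ≈ 2.1169e+10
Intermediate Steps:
B = 585/2 (B = -7 + (½)*599 = -7 + 599/2 = 585/2 ≈ 292.50)
Z(S) = -85 (Z(S) = 5 - 90 = -85)
R = 2/204985 (R = 2/(205070 - 85) = 2/204985 ≈ 9.7568e-6)
206539/R - 196477/H = 206539/(2/204985) - 196477/111951 = 206539*(204985/2) - 196477*1/111951 = 42337396915/2 - 196477/111951 = 4739713921638211/223902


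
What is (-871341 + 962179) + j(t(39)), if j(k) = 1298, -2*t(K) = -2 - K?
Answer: 92136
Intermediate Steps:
t(K) = 1 + K/2 (t(K) = -(-2 - K)/2 = 1 + K/2)
(-871341 + 962179) + j(t(39)) = (-871341 + 962179) + 1298 = 90838 + 1298 = 92136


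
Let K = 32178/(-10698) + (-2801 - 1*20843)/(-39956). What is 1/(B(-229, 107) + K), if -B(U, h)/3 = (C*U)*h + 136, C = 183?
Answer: 17810387/239580634381299 ≈ 7.4340e-8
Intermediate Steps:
K = -43031694/17810387 (K = 32178*(-1/10698) + (-2801 - 20843)*(-1/39956) = -5363/1783 - 23644*(-1/39956) = -5363/1783 + 5911/9989 = -43031694/17810387 ≈ -2.4161)
B(U, h) = -408 - 549*U*h (B(U, h) = -3*((183*U)*h + 136) = -3*(183*U*h + 136) = -3*(136 + 183*U*h) = -408 - 549*U*h)
1/(B(-229, 107) + K) = 1/((-408 - 549*(-229)*107) - 43031694/17810387) = 1/((-408 + 13452147) - 43031694/17810387) = 1/(13451739 - 43031694/17810387) = 1/(239580634381299/17810387) = 17810387/239580634381299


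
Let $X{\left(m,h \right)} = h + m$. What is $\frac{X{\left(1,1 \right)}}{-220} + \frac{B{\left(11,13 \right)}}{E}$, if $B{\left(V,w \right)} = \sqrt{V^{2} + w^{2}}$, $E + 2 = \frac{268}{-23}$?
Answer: $- \frac{1}{110} - \frac{23 \sqrt{290}}{314} \approx -1.2565$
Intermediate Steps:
$E = - \frac{314}{23}$ ($E = -2 + \frac{268}{-23} = -2 + 268 \left(- \frac{1}{23}\right) = -2 - \frac{268}{23} = - \frac{314}{23} \approx -13.652$)
$\frac{X{\left(1,1 \right)}}{-220} + \frac{B{\left(11,13 \right)}}{E} = \frac{1 + 1}{-220} + \frac{\sqrt{11^{2} + 13^{2}}}{- \frac{314}{23}} = 2 \left(- \frac{1}{220}\right) + \sqrt{121 + 169} \left(- \frac{23}{314}\right) = - \frac{1}{110} + \sqrt{290} \left(- \frac{23}{314}\right) = - \frac{1}{110} - \frac{23 \sqrt{290}}{314}$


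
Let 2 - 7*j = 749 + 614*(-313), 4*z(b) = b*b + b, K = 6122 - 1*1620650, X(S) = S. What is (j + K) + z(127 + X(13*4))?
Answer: -11053876/7 ≈ -1.5791e+6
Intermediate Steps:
K = -1614528 (K = 6122 - 1620650 = -1614528)
z(b) = b/4 + b²/4 (z(b) = (b*b + b)/4 = (b² + b)/4 = (b + b²)/4 = b/4 + b²/4)
j = 191435/7 (j = 2/7 - (749 + 614*(-313))/7 = 2/7 - (749 - 192182)/7 = 2/7 - ⅐*(-191433) = 2/7 + 191433/7 = 191435/7 ≈ 27348.)
(j + K) + z(127 + X(13*4)) = (191435/7 - 1614528) + (127 + 13*4)*(1 + (127 + 13*4))/4 = -11110261/7 + (127 + 52)*(1 + (127 + 52))/4 = -11110261/7 + (¼)*179*(1 + 179) = -11110261/7 + (¼)*179*180 = -11110261/7 + 8055 = -11053876/7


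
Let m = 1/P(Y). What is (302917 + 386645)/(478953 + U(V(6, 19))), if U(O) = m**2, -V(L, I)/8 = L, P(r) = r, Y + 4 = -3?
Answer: 16894269/11734349 ≈ 1.4397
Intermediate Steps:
Y = -7 (Y = -4 - 3 = -7)
V(L, I) = -8*L
m = -1/7 (m = 1/(-7) = -1/7 ≈ -0.14286)
U(O) = 1/49 (U(O) = (-1/7)**2 = 1/49)
(302917 + 386645)/(478953 + U(V(6, 19))) = (302917 + 386645)/(478953 + 1/49) = 689562/(23468698/49) = 689562*(49/23468698) = 16894269/11734349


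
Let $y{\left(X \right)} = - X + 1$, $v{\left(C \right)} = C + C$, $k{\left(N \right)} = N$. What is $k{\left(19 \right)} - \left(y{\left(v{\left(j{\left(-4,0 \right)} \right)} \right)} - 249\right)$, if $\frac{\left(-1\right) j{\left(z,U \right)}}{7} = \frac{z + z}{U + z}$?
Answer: $239$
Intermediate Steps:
$j{\left(z,U \right)} = - \frac{14 z}{U + z}$ ($j{\left(z,U \right)} = - 7 \frac{z + z}{U + z} = - 7 \frac{2 z}{U + z} = - \frac{14 z}{U + z}$)
$v{\left(C \right)} = 2 C$
$y{\left(X \right)} = 1 - X$
$k{\left(19 \right)} - \left(y{\left(v{\left(j{\left(-4,0 \right)} \right)} \right)} - 249\right) = 19 - \left(\left(1 - 2 \left(\left(-14\right) \left(-4\right) \frac{1}{0 - 4}\right)\right) - 249\right) = 19 - \left(\left(1 - 2 \left(\left(-14\right) \left(-4\right) \frac{1}{-4}\right)\right) - 249\right) = 19 - \left(\left(1 - 2 \left(\left(-14\right) \left(-4\right) \left(- \frac{1}{4}\right)\right)\right) - 249\right) = 19 - \left(\left(1 - 2 \left(-14\right)\right) - 249\right) = 19 - \left(\left(1 - -28\right) - 249\right) = 19 - \left(\left(1 + 28\right) - 249\right) = 19 - \left(29 - 249\right) = 19 - -220 = 19 + 220 = 239$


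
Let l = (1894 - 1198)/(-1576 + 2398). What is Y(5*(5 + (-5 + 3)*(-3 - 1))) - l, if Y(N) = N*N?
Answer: 578709/137 ≈ 4224.2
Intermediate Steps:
l = 116/137 (l = 696/822 = 696*(1/822) = 116/137 ≈ 0.84671)
Y(N) = N²
Y(5*(5 + (-5 + 3)*(-3 - 1))) - l = (5*(5 + (-5 + 3)*(-3 - 1)))² - 1*116/137 = (5*(5 - 2*(-4)))² - 116/137 = (5*(5 + 8))² - 116/137 = (5*13)² - 116/137 = 65² - 116/137 = 4225 - 116/137 = 578709/137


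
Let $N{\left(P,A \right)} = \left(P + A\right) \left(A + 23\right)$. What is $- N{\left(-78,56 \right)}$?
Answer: $1738$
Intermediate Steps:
$N{\left(P,A \right)} = \left(23 + A\right) \left(A + P\right)$ ($N{\left(P,A \right)} = \left(A + P\right) \left(23 + A\right) = \left(23 + A\right) \left(A + P\right)$)
$- N{\left(-78,56 \right)} = - (56^{2} + 23 \cdot 56 + 23 \left(-78\right) + 56 \left(-78\right)) = - (3136 + 1288 - 1794 - 4368) = \left(-1\right) \left(-1738\right) = 1738$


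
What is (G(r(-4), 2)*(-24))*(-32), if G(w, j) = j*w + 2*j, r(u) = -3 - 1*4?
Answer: -7680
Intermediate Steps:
r(u) = -7 (r(u) = -3 - 4 = -7)
G(w, j) = 2*j + j*w
(G(r(-4), 2)*(-24))*(-32) = ((2*(2 - 7))*(-24))*(-32) = ((2*(-5))*(-24))*(-32) = -10*(-24)*(-32) = 240*(-32) = -7680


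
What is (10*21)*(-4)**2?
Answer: 3360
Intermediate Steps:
(10*21)*(-4)**2 = 210*16 = 3360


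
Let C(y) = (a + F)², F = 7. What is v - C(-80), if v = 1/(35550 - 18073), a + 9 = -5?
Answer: -856372/17477 ≈ -49.000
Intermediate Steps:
a = -14 (a = -9 - 5 = -14)
v = 1/17477 ≈ 5.7218e-5
C(y) = 49 (C(y) = (-14 + 7)² = (-7)² = 49)
v - C(-80) = 1/17477 - 1*49 = 1/17477 - 49 = -856372/17477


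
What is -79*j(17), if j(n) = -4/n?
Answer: 316/17 ≈ 18.588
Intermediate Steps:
-79*j(17) = -(-316)/17 = -79*(-4/17) = 316/17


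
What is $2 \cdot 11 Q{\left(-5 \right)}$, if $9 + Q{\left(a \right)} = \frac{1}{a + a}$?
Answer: $- \frac{1001}{5} \approx -200.2$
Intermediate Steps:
$Q{\left(a \right)} = -9 + \frac{1}{2 a}$ ($Q{\left(a \right)} = -9 + \frac{1}{a + a} = -9 + \frac{1}{2 a}$)
$2 \cdot 11 Q{\left(-5 \right)} = 2 \cdot 11 \left(-9 + \frac{1}{2 \left(-5\right)}\right) = 22 \left(-9 + \frac{1}{2} \left(- \frac{1}{5}\right)\right) = 22 \left(-9 - \frac{1}{10}\right) = 22 \left(- \frac{91}{10}\right) = - \frac{1001}{5}$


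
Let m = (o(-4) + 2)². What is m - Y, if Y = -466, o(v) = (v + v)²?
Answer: 4822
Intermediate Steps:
o(v) = 4*v² (o(v) = (2*v)² = 4*v²)
m = 4356 (m = (4*(-4)² + 2)² = (4*16 + 2)² = (64 + 2)² = 66² = 4356)
m - Y = 4356 - 1*(-466) = 4356 + 466 = 4822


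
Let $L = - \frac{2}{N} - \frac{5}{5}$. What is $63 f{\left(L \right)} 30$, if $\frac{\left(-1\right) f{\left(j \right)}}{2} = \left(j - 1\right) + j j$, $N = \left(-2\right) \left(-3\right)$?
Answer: $2100$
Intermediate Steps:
$N = 6$
$L = - \frac{4}{3}$ ($L = - \frac{2}{6} - \frac{5}{5} = \left(-2\right) \frac{1}{6} - 1 = - \frac{1}{3} - 1 = - \frac{4}{3} \approx -1.3333$)
$f{\left(j \right)} = 2 - 2 j - 2 j^{2}$ ($f{\left(j \right)} = - 2 \left(\left(j - 1\right) + j j\right) = - 2 \left(\left(-1 + j\right) + j^{2}\right) = - 2 \left(-1 + j + j^{2}\right) = 2 - 2 j - 2 j^{2}$)
$63 f{\left(L \right)} 30 = 63 \left(2 - - \frac{8}{3} - 2 \left(- \frac{4}{3}\right)^{2}\right) 30 = 63 \left(2 + \frac{8}{3} - \frac{32}{9}\right) 30 = 63 \cdot \frac{10}{9} \cdot 30 = 70 \cdot 30 = 2100$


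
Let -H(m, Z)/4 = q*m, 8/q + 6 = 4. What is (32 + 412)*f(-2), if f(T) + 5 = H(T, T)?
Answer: -16428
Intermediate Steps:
q = -4 (q = 8/(-6 + 4) = 8/(-2) = 8*(-½) = -4)
H(m, Z) = 16*m (H(m, Z) = -(-16)*m = 16*m)
f(T) = -5 + 16*T
(32 + 412)*f(-2) = (32 + 412)*(-5 + 16*(-2)) = 444*(-5 - 32) = 444*(-37) = -16428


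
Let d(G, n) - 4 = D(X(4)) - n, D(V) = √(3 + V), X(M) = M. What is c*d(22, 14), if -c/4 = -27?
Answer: -1080 + 108*√7 ≈ -794.26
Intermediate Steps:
d(G, n) = 4 + √7 - n (d(G, n) = 4 + (√(3 + 4) - n) = 4 + (√7 - n) = 4 + √7 - n)
c = 108 (c = -4*(-27) = 108)
c*d(22, 14) = 108*(4 + √7 - 1*14) = 108*(4 + √7 - 14) = 108*(-10 + √7) = -1080 + 108*√7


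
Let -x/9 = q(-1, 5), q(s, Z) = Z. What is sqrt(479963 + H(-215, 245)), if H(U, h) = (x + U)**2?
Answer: sqrt(547563) ≈ 739.97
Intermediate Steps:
x = -45 (x = -9*5 = -45)
H(U, h) = (-45 + U)**2
sqrt(479963 + H(-215, 245)) = sqrt(479963 + (-45 - 215)**2) = sqrt(479963 + (-260)**2) = sqrt(479963 + 67600) = sqrt(547563)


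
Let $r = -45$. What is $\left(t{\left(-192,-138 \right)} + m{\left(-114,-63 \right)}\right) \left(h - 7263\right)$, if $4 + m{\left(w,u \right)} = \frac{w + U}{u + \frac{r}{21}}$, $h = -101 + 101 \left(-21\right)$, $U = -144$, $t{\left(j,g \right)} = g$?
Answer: $\frac{99507135}{76} \approx 1.3093 \cdot 10^{6}$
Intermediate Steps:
$h = -2222$ ($h = -101 - 2121 = -2222$)
$m{\left(w,u \right)} = -4 + \frac{-144 + w}{- \frac{15}{7} + u}$ ($m{\left(w,u \right)} = -4 + \frac{w - 144}{u - \frac{45}{21}} = -4 + \frac{-144 + w}{u - \frac{15}{7}} = -4 + \frac{-144 + w}{- \frac{15}{7} + u}$)
$\left(t{\left(-192,-138 \right)} + m{\left(-114,-63 \right)}\right) \left(h - 7263\right) = \left(-138 + \frac{-948 - -1764 + 7 \left(-114\right)}{-15 + 7 \left(-63\right)}\right) \left(-2222 - 7263\right) = \left(-138 + \frac{-948 + 1764 - 798}{-15 - 441}\right) \left(-9485\right) = \left(-138 + \frac{1}{-456} \cdot 18\right) \left(-9485\right) = \left(-138 - \frac{3}{76}\right) \left(-9485\right) = \left(- \frac{10491}{76}\right) \left(-9485\right) = \frac{99507135}{76}$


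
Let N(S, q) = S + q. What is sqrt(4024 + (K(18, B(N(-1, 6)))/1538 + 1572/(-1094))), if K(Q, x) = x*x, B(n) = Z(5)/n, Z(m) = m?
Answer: 7*sqrt(58102413935802)/841286 ≈ 63.424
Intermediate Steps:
B(n) = 5/n
K(Q, x) = x**2
sqrt(4024 + (K(18, B(N(-1, 6)))/1538 + 1572/(-1094))) = sqrt(4024 + ((5/(-1 + 6))**2/1538 + 1572/(-1094))) = sqrt(4024 + ((5/5)**2*(1/1538) + 1572*(-1/1094))) = sqrt(4024 + ((5*(1/5))**2*(1/1538) - 786/547)) = sqrt(4024 + (1**2*(1/1538) - 786/547)) = sqrt(4024 + (1*(1/1538) - 786/547)) = sqrt(4024 + (1/1538 - 786/547)) = sqrt(4024 - 1208321/841286) = sqrt(3384126543/841286) = 7*sqrt(58102413935802)/841286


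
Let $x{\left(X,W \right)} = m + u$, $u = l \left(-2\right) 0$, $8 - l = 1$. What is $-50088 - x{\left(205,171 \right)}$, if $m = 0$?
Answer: $-50088$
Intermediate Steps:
$l = 7$ ($l = 8 - 1 = 7$)
$u = 0$ ($u = 7 \left(-2\right) 0 = \left(-14\right) 0 = 0$)
$x{\left(X,W \right)} = 0$ ($x{\left(X,W \right)} = 0 + 0 = 0$)
$-50088 - x{\left(205,171 \right)} = -50088 - 0 = -50088 + 0 = -50088$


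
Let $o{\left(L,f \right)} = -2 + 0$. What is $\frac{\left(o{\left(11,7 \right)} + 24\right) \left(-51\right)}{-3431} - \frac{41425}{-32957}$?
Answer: $\frac{179106929}{113075467} \approx 1.584$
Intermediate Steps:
$o{\left(L,f \right)} = -2$
$\frac{\left(o{\left(11,7 \right)} + 24\right) \left(-51\right)}{-3431} - \frac{41425}{-32957} = \frac{\left(-2 + 24\right) \left(-51\right)}{-3431} - \frac{41425}{-32957} = 22 \left(-51\right) \left(- \frac{1}{3431}\right) - - \frac{41425}{32957} = \left(-1122\right) \left(- \frac{1}{3431}\right) + \frac{41425}{32957} = \frac{1122}{3431} + \frac{41425}{32957} = \frac{179106929}{113075467}$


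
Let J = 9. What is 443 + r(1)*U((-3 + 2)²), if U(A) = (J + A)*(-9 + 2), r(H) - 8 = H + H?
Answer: -257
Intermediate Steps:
r(H) = 8 + 2*H (r(H) = 8 + (H + H) = 8 + 2*H)
U(A) = -63 - 7*A (U(A) = (9 + A)*(-9 + 2) = (9 + A)*(-7) = -63 - 7*A)
443 + r(1)*U((-3 + 2)²) = 443 + (8 + 2*1)*(-63 - 7*(-3 + 2)²) = 443 + (8 + 2)*(-63 - 7*(-1)²) = 443 + 10*(-63 - 7*1) = 443 + 10*(-63 - 7) = 443 + 10*(-70) = 443 - 700 = -257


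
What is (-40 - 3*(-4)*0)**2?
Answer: 1600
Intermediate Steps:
(-40 - 3*(-4)*0)**2 = (-40 + 12*0)**2 = (-40 + 0)**2 = (-40)**2 = 1600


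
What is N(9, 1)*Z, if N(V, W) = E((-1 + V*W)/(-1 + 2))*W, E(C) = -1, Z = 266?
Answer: -266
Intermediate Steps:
N(V, W) = -W
N(9, 1)*Z = -1*1*266 = -1*266 = -266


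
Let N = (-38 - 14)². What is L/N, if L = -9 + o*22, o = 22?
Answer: 475/2704 ≈ 0.17567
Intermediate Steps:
L = 475 (L = -9 + 22*22 = -9 + 484 = 475)
N = 2704 (N = (-52)² = 2704)
L/N = 475/2704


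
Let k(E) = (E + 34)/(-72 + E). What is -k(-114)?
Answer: -40/93 ≈ -0.43011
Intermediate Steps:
k(E) = (34 + E)/(-72 + E)
-k(-114) = -(34 - 114)/(-72 - 114) = -(-80)/(-186) = -(-1)*(-80)/186 = -1*40/93 = -40/93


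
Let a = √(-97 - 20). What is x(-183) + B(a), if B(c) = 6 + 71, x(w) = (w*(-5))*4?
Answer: 3737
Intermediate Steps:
a = 3*I*√13 (a = √(-117) = 3*I*√13 ≈ 10.817*I)
x(w) = -20*w (x(w) = -5*w*4 = -20*w)
B(c) = 77
x(-183) + B(a) = -20*(-183) + 77 = 3660 + 77 = 3737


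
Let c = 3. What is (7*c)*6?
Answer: 126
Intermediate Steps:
(7*c)*6 = (7*3)*6 = 21*6 = 126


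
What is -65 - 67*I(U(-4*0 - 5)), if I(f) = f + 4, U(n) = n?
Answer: 2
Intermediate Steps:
I(f) = 4 + f
-65 - 67*I(U(-4*0 - 5)) = -65 - 67*(4 + (-4*0 - 5)) = -65 - 67*(4 + (0 - 5)) = -65 - 67*(4 - 5) = -65 - 67*(-1) = -65 + 67 = 2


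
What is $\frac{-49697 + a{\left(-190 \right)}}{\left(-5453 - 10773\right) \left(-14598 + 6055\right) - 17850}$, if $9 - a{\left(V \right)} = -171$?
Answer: $- \frac{49517}{138600868} \approx -0.00035726$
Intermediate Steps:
$a{\left(V \right)} = 180$ ($a{\left(V \right)} = 9 - -171 = 9 + 171 = 180$)
$\frac{-49697 + a{\left(-190 \right)}}{\left(-5453 - 10773\right) \left(-14598 + 6055\right) - 17850} = \frac{-49697 + 180}{\left(-5453 - 10773\right) \left(-14598 + 6055\right) - 17850} = - \frac{49517}{\left(-16226\right) \left(-8543\right) - 17850} = - \frac{49517}{138618718 - 17850} = - \frac{49517}{138600868}$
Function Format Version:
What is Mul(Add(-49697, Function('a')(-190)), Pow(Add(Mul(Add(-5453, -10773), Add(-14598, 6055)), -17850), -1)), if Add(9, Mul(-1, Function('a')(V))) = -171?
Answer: Rational(-49517, 138600868) ≈ -0.00035726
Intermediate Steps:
Function('a')(V) = 180 (Function('a')(V) = Add(9, Mul(-1, -171)) = Add(9, 171) = 180)
Mul(Add(-49697, Function('a')(-190)), Pow(Add(Mul(Add(-5453, -10773), Add(-14598, 6055)), -17850), -1)) = Mul(Add(-49697, 180), Pow(Add(Mul(Add(-5453, -10773), Add(-14598, 6055)), -17850), -1)) = Mul(-49517, Pow(Add(Mul(-16226, -8543), -17850), -1)) = Mul(-49517, Pow(Add(138618718, -17850), -1)) = Mul(-49517, Pow(138600868, -1)) = Mul(-49517, Rational(1, 138600868)) = Rational(-49517, 138600868)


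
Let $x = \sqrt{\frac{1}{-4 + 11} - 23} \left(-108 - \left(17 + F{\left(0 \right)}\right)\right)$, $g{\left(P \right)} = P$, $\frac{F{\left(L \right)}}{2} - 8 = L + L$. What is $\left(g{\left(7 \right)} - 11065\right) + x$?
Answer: $-11058 - \frac{564 i \sqrt{70}}{7} \approx -11058.0 - 674.11 i$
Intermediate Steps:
$F{\left(L \right)} = 16 + 4 L$ ($F{\left(L \right)} = 16 + 2 \left(L + L\right) = 16 + 2 \cdot 2 L = 16 + 4 L$)
$x = - \frac{564 i \sqrt{70}}{7}$ ($x = \sqrt{\frac{1}{-4 + 11} - 23} \left(-108 - \left(33 + 0\right)\right) = \sqrt{\frac{1}{7} - 23} \left(-108 - 33\right) = \sqrt{- \frac{160}{7}} \left(-108 - 33\right) = \frac{4 i \sqrt{70}}{7} \left(-108 - 33\right) = \frac{4 i \sqrt{70}}{7} \left(-141\right) = - \frac{564 i \sqrt{70}}{7} \approx - 674.11 i$)
$\left(g{\left(7 \right)} - 11065\right) + x = \left(7 - 11065\right) - \frac{564 i \sqrt{70}}{7} = -11058 - \frac{564 i \sqrt{70}}{7}$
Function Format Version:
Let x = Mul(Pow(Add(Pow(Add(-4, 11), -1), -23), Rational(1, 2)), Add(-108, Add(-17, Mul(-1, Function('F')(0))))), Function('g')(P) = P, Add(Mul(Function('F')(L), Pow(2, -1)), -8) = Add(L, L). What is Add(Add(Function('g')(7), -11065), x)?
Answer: Add(-11058, Mul(Rational(-564, 7), I, Pow(70, Rational(1, 2)))) ≈ Add(-11058., Mul(-674.11, I))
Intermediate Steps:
Function('F')(L) = Add(16, Mul(4, L)) (Function('F')(L) = Add(16, Mul(2, Add(L, L))) = Add(16, Mul(2, Mul(2, L))) = Add(16, Mul(4, L)))
x = Mul(Rational(-564, 7), I, Pow(70, Rational(1, 2))) (x = Mul(Pow(Add(Pow(Add(-4, 11), -1), -23), Rational(1, 2)), Add(-108, Add(-17, Mul(-1, Add(16, Mul(4, 0)))))) = Mul(Pow(Add(Pow(7, -1), -23), Rational(1, 2)), Add(-108, Add(-17, Mul(-1, Add(16, 0))))) = Mul(Pow(Add(Rational(1, 7), -23), Rational(1, 2)), Add(-108, Add(-17, Mul(-1, 16)))) = Mul(Pow(Rational(-160, 7), Rational(1, 2)), Add(-108, Add(-17, -16))) = Mul(Mul(Rational(4, 7), I, Pow(70, Rational(1, 2))), Add(-108, -33)) = Mul(Mul(Rational(4, 7), I, Pow(70, Rational(1, 2))), -141) = Mul(Rational(-564, 7), I, Pow(70, Rational(1, 2))) ≈ Mul(-674.11, I))
Add(Add(Function('g')(7), -11065), x) = Add(Add(7, -11065), Mul(Rational(-564, 7), I, Pow(70, Rational(1, 2)))) = Add(-11058, Mul(Rational(-564, 7), I, Pow(70, Rational(1, 2))))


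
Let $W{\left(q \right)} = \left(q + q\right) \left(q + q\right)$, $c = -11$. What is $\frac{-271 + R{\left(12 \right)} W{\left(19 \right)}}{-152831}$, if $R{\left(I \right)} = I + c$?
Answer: $- \frac{1173}{152831} \approx -0.0076751$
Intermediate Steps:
$W{\left(q \right)} = 4 q^{2}$ ($W{\left(q \right)} = 2 q 2 q = 4 q^{2}$)
$R{\left(I \right)} = -11 + I$ ($R{\left(I \right)} = I - 11 = -11 + I$)
$\frac{-271 + R{\left(12 \right)} W{\left(19 \right)}}{-152831} = \frac{-271 + \left(-11 + 12\right) 4 \cdot 19^{2}}{-152831} = \left(-271 + 1 \cdot 4 \cdot 361\right) \left(- \frac{1}{152831}\right) = \left(-271 + 1 \cdot 1444\right) \left(- \frac{1}{152831}\right) = \left(-271 + 1444\right) \left(- \frac{1}{152831}\right) = 1173 \left(- \frac{1}{152831}\right) = - \frac{1173}{152831}$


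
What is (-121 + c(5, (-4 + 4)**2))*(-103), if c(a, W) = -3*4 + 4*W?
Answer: 13699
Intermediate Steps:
c(a, W) = -12 + 4*W
(-121 + c(5, (-4 + 4)**2))*(-103) = (-121 + (-12 + 4*(-4 + 4)**2))*(-103) = (-121 + (-12 + 4*0**2))*(-103) = (-121 + (-12 + 4*0))*(-103) = (-121 + (-12 + 0))*(-103) = (-121 - 12)*(-103) = -133*(-103) = 13699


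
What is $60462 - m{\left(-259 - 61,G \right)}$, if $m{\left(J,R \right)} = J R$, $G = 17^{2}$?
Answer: $152942$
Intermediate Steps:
$G = 289$
$60462 - m{\left(-259 - 61,G \right)} = 60462 - \left(-259 - 61\right) 289 = 60462 - \left(-320\right) 289 = 60462 - -92480 = 60462 + 92480 = 152942$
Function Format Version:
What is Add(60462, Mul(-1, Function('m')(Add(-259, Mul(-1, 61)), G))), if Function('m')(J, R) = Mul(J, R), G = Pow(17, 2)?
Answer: 152942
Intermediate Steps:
G = 289
Add(60462, Mul(-1, Function('m')(Add(-259, Mul(-1, 61)), G))) = Add(60462, Mul(-1, Mul(Add(-259, Mul(-1, 61)), 289))) = Add(60462, Mul(-1, Mul(Add(-259, -61), 289))) = Add(60462, Mul(-1, Mul(-320, 289))) = Add(60462, Mul(-1, -92480)) = Add(60462, 92480) = 152942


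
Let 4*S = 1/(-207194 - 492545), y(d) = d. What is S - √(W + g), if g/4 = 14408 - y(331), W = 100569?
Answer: -1/2798956 - √156877 ≈ -396.08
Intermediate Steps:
g = 56308 (g = 4*(14408 - 1*331) = 4*(14408 - 331) = 4*14077 = 56308)
S = -1/2798956 (S = 1/(4*(-207194 - 492545)) = (¼)/(-699739) = (¼)*(-1/699739) = -1/2798956 ≈ -3.5728e-7)
S - √(W + g) = -1/2798956 - √(100569 + 56308) = -1/2798956 - √156877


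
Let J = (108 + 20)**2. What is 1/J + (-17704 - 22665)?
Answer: -661405695/16384 ≈ -40369.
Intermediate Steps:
J = 16384 (J = 128**2 = 16384)
1/J + (-17704 - 22665) = 1/16384 + (-17704 - 22665) = 1/16384 - 40369 = -661405695/16384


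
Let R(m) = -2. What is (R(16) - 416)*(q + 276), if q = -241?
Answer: -14630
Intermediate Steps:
(R(16) - 416)*(q + 276) = (-2 - 416)*(-241 + 276) = -418*35 = -14630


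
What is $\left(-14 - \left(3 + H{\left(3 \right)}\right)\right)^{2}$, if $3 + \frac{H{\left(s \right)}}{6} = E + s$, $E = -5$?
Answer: $169$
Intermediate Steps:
$H{\left(s \right)} = -48 + 6 s$ ($H{\left(s \right)} = -18 + 6 \left(-5 + s\right) = -18 + \left(-30 + 6 s\right) = -48 + 6 s$)
$\left(-14 - \left(3 + H{\left(3 \right)}\right)\right)^{2} = \left(-14 - \left(-45 + 18\right)\right)^{2} = \left(-14 - -27\right)^{2} = \left(-14 + \left(-3 + 30\right)\right)^{2} = \left(-14 + 27\right)^{2} = 13^{2} = 169$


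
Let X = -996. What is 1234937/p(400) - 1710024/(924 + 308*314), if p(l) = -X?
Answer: 29717781257/24311364 ≈ 1222.4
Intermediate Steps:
p(l) = 996 (p(l) = -1*(-996) = 996)
1234937/p(400) - 1710024/(924 + 308*314) = 1234937/996 - 1710024/(924 + 308*314) = 1234937*(1/996) - 1710024/(924 + 96712) = 1234937/996 - 1710024/97636 = 1234937/996 - 1710024*1/97636 = 1234937/996 - 427506/24409 = 29717781257/24311364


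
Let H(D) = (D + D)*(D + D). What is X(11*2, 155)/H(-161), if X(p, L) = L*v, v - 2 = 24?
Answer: 2015/51842 ≈ 0.038868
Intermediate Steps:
v = 26 (v = 2 + 24 = 26)
H(D) = 4*D² (H(D) = (2*D)*(2*D) = 4*D²)
X(p, L) = 26*L (X(p, L) = L*26 = 26*L)
X(11*2, 155)/H(-161) = (26*155)/((4*(-161)²)) = 4030/((4*25921)) = 4030/103684 = 4030*(1/103684) = 2015/51842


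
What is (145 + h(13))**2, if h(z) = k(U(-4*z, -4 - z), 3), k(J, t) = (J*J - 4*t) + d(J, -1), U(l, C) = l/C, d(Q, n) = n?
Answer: 1668885904/83521 ≈ 19982.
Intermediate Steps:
k(J, t) = -1 + J**2 - 4*t (k(J, t) = (J*J - 4*t) - 1 = (J**2 - 4*t) - 1 = -1 + J**2 - 4*t)
h(z) = -13 + 16*z**2/(-4 - z)**2 (h(z) = -1 + ((-4*z)/(-4 - z))**2 - 4*3 = -1 + (-4*z/(-4 - z))**2 - 12 = -1 + 16*z**2/(-4 - z)**2 - 12 = -13 + 16*z**2/(-4 - z)**2)
(145 + h(13))**2 = (145 + (-13 + 16*13**2/(4 + 13)**2))**2 = (145 + (-13 + 16*169/17**2))**2 = (145 + (-13 + 16*169*(1/289)))**2 = (145 + (-13 + 2704/289))**2 = (145 - 1053/289)**2 = (40852/289)**2 = 1668885904/83521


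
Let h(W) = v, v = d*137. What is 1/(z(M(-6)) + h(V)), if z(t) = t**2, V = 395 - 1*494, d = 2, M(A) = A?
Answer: 1/310 ≈ 0.0032258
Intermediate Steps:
V = -99 (V = 395 - 494 = -99)
v = 274 (v = 2*137 = 274)
h(W) = 274
1/(z(M(-6)) + h(V)) = 1/((-6)**2 + 274) = 1/(36 + 274) = 1/310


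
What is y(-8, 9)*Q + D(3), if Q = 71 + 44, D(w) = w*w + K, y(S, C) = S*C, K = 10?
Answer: -8261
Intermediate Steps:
y(S, C) = C*S
D(w) = 10 + w² (D(w) = w*w + 10 = w² + 10 = 10 + w²)
Q = 115
y(-8, 9)*Q + D(3) = (9*(-8))*115 + (10 + 3²) = -72*115 + (10 + 9) = -8280 + 19 = -8261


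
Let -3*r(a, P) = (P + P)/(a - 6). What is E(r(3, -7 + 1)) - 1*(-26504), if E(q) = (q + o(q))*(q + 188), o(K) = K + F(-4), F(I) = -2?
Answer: 230696/9 ≈ 25633.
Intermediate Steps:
r(a, P) = -2*P/(3*(-6 + a)) (r(a, P) = -(P + P)/(3*(a - 6)) = -2*P/(3*(-6 + a)))
o(K) = -2 + K (o(K) = K - 2 = -2 + K)
E(q) = (-2 + 2*q)*(188 + q) (E(q) = (q + (-2 + q))*(q + 188) = (-2 + 2*q)*(188 + q))
E(r(3, -7 + 1)) - 1*(-26504) = (-376 + 2*(-2*(-7 + 1)/(-18 + 3*3))² + 374*(-2*(-7 + 1)/(-18 + 3*3))) - 1*(-26504) = (-376 + 2*(-2*(-6)/(-18 + 9))² + 374*(-2*(-6)/(-18 + 9))) + 26504 = (-376 + 2*(-2*(-6)/(-9))² + 374*(-2*(-6)/(-9))) + 26504 = (-376 + 2*(-2*(-6)*(-⅑))² + 374*(-2*(-6)*(-⅑))) + 26504 = (-376 + 2*(-4/3)² + 374*(-4/3)) + 26504 = (-376 + 2*(16/9) - 1496/3) + 26504 = (-376 + 32/9 - 1496/3) + 26504 = -7840/9 + 26504 = 230696/9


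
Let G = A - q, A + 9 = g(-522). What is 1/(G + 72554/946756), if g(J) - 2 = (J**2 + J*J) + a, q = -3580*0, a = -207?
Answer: 473378/257874595289 ≈ 1.8357e-6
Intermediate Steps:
q = 0
g(J) = -205 + 2*J**2 (g(J) = 2 + ((J**2 + J*J) - 207) = 2 + ((J**2 + J**2) - 207) = 2 + (2*J**2 - 207) = 2 + (-207 + 2*J**2) = -205 + 2*J**2)
A = 544754 (A = -9 + (-205 + 2*(-522)**2) = -9 + (-205 + 2*272484) = -9 + (-205 + 544968) = -9 + 544763 = 544754)
G = 544754 (G = 544754 - 1*0 = 544754 + 0 = 544754)
1/(G + 72554/946756) = 1/(544754 + 72554/946756) = 1/(544754 + 72554*(1/946756)) = 1/(544754 + 36277/473378) = 1/(257874595289/473378) = 473378/257874595289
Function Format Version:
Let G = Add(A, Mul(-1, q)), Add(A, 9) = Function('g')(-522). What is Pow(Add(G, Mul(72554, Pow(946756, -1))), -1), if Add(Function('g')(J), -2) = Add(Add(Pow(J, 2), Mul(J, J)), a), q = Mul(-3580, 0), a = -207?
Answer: Rational(473378, 257874595289) ≈ 1.8357e-6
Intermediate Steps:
q = 0
Function('g')(J) = Add(-205, Mul(2, Pow(J, 2))) (Function('g')(J) = Add(2, Add(Add(Pow(J, 2), Mul(J, J)), -207)) = Add(2, Add(Add(Pow(J, 2), Pow(J, 2)), -207)) = Add(2, Add(Mul(2, Pow(J, 2)), -207)) = Add(2, Add(-207, Mul(2, Pow(J, 2)))) = Add(-205, Mul(2, Pow(J, 2))))
A = 544754 (A = Add(-9, Add(-205, Mul(2, Pow(-522, 2)))) = Add(-9, Add(-205, Mul(2, 272484))) = Add(-9, Add(-205, 544968)) = Add(-9, 544763) = 544754)
G = 544754 (G = Add(544754, Mul(-1, 0)) = Add(544754, 0) = 544754)
Pow(Add(G, Mul(72554, Pow(946756, -1))), -1) = Pow(Add(544754, Mul(72554, Pow(946756, -1))), -1) = Pow(Add(544754, Mul(72554, Rational(1, 946756))), -1) = Pow(Add(544754, Rational(36277, 473378)), -1) = Pow(Rational(257874595289, 473378), -1) = Rational(473378, 257874595289)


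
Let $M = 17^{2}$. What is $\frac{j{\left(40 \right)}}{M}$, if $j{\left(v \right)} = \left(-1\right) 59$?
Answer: $- \frac{59}{289} \approx -0.20415$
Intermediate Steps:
$j{\left(v \right)} = -59$
$M = 289$
$\frac{j{\left(40 \right)}}{M} = - \frac{59}{289}$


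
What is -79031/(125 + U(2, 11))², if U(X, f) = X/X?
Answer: -79031/15876 ≈ -4.9780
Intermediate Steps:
U(X, f) = 1
-79031/(125 + U(2, 11))² = -79031/(125 + 1)² = -79031/(126²) = -79031/15876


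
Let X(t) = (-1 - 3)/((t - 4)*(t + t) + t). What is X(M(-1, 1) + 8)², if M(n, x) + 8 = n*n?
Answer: 16/25 ≈ 0.64000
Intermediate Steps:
M(n, x) = -8 + n² (M(n, x) = -8 + n*n = -8 + n²)
X(t) = -4/(t + 2*t*(-4 + t)) (X(t) = -4/((-4 + t)*(2*t) + t) = -4/(2*t*(-4 + t) + t) = -4/(t + 2*t*(-4 + t)))
X(M(-1, 1) + 8)² = (-4/(((-8 + (-1)²) + 8)*(-7 + 2*((-8 + (-1)²) + 8))))² = (-4/(((-8 + 1) + 8)*(-7 + 2*((-8 + 1) + 8))))² = (-4/((-7 + 8)*(-7 + 2*(-7 + 8))))² = (-4/(1*(-7 + 2*1)))² = (-4*1/(-7 + 2))² = (-4*1/(-5))² = (-4*1*(-⅕))² = (⅘)² = 16/25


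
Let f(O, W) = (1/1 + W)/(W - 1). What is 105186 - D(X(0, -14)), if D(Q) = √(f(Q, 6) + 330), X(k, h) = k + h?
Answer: 105186 - √8285/5 ≈ 1.0517e+5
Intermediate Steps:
X(k, h) = h + k
f(O, W) = (1 + W)/(-1 + W)
D(Q) = √8285/5 (D(Q) = √((1 + 6)/(-1 + 6) + 330) = √(7/5 + 330) = √(1657/5) = √8285/5)
105186 - D(X(0, -14)) = 105186 - √8285/5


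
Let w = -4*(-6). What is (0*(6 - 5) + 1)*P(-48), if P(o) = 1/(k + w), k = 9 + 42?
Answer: 1/75 ≈ 0.013333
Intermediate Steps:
k = 51
w = 24
P(o) = 1/75 (P(o) = 1/(51 + 24) = 1/75)
(0*(6 - 5) + 1)*P(-48) = (0*(6 - 5) + 1)*(1/75) = (0*1 + 1)*(1/75) = (0 + 1)*(1/75) = 1*(1/75) = 1/75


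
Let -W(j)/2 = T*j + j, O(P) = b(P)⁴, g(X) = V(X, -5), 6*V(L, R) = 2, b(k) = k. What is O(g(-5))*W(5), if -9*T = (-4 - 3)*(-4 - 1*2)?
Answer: 110/243 ≈ 0.45267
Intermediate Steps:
V(L, R) = ⅓ (V(L, R) = (⅙)*2 = ⅓)
g(X) = ⅓
T = -14/3 (T = -(-4 - 3)*(-4 - 1*2)/9 = -(-7)*(-4 - 2)/9 = -(-7)*(-6)/9 = -⅑*42 = -14/3 ≈ -4.6667)
O(P) = P⁴
W(j) = 22*j/3 (W(j) = -2*(-14*j/3 + j) = -(-22)*j/3 = 22*j/3)
O(g(-5))*W(5) = (⅓)⁴*((22/3)*5) = (1/81)*(110/3) = 110/243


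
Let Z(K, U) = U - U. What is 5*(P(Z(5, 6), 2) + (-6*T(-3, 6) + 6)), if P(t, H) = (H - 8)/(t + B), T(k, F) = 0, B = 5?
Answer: 24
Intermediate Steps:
Z(K, U) = 0
P(t, H) = (-8 + H)/(5 + t) (P(t, H) = (H - 8)/(t + 5) = (-8 + H)/(5 + t))
5*(P(Z(5, 6), 2) + (-6*T(-3, 6) + 6)) = 5*((-8 + 2)/(5 + 0) + (-6*0 + 6)) = 5*(-6/5 + (0 + 6)) = 5*((1/5)*(-6) + 6) = 5*(-6/5 + 6) = 5*(24/5) = 24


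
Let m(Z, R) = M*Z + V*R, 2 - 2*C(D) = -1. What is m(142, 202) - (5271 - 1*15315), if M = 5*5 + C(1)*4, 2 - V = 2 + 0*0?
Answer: 14446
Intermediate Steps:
C(D) = 3/2 (C(D) = 1 - 1/2*(-1) = 1 + 1/2 = 3/2)
V = 0 (V = 2 - (2 + 0*0) = 2 - (2 + 0) = 2 - 1*2 = 2 - 2 = 0)
M = 31 (M = 5*5 + (3/2)*4 = 25 + 6 = 31)
m(Z, R) = 31*Z (m(Z, R) = 31*Z + 0*R = 31*Z + 0 = 31*Z)
m(142, 202) - (5271 - 1*15315) = 31*142 - (5271 - 1*15315) = 4402 - (5271 - 15315) = 4402 - 1*(-10044) = 4402 + 10044 = 14446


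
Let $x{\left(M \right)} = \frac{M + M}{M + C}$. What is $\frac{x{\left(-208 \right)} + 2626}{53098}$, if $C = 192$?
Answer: $\frac{1326}{26549} \approx 0.049945$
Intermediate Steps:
$x{\left(M \right)} = \frac{2 M}{192 + M}$ ($x{\left(M \right)} = \frac{M + M}{M + 192} = \frac{2 M}{192 + M}$)
$\frac{x{\left(-208 \right)} + 2626}{53098} = \frac{2 \left(-208\right) \frac{1}{192 - 208} + 2626}{53098} = \left(2 \left(-208\right) \frac{1}{-16} + 2626\right) \frac{1}{53098} = \left(2 \left(-208\right) \left(- \frac{1}{16}\right) + 2626\right) \frac{1}{53098} = \left(26 + 2626\right) \frac{1}{53098} = 2652 \cdot \frac{1}{53098} = \frac{1326}{26549}$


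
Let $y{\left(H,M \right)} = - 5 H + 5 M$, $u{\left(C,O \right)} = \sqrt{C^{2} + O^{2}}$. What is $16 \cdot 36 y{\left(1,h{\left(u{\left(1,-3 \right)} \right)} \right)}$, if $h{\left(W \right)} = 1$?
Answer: $0$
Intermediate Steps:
$16 \cdot 36 y{\left(1,h{\left(u{\left(1,-3 \right)} \right)} \right)} = 16 \cdot 36 \left(\left(-5\right) 1 + 5 \cdot 1\right) = 576 \left(-5 + 5\right) = 576 \cdot 0 = 0$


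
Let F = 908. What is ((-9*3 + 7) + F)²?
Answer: 788544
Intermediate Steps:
((-9*3 + 7) + F)² = ((-9*3 + 7) + 908)² = ((-27 + 7) + 908)² = (-20 + 908)² = 888² = 788544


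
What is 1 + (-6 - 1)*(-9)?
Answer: 64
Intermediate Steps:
1 + (-6 - 1)*(-9) = 1 - 7*(-9) = 1 + 63 = 64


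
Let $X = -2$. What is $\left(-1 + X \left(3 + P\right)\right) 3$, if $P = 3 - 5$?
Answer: $-9$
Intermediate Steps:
$P = -2$ ($P = 3 - 5 = -2$)
$\left(-1 + X \left(3 + P\right)\right) 3 = \left(-1 - 2 \left(3 - 2\right)\right) 3 = \left(-1 - 2\right) 3 = \left(-3\right) 3 = -9$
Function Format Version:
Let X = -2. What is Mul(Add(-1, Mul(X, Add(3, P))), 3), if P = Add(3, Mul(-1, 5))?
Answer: -9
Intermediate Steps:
P = -2 (P = Add(3, -5) = -2)
Mul(Add(-1, Mul(X, Add(3, P))), 3) = Mul(Add(-1, Mul(-2, Add(3, -2))), 3) = Mul(Add(-1, Mul(-2, 1)), 3) = Mul(Add(-1, -2), 3) = Mul(-3, 3) = -9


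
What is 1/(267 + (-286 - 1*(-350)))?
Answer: 1/331 ≈ 0.0030211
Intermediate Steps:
1/(267 + (-286 - 1*(-350))) = 1/(267 + (-286 + 350)) = 1/(267 + 64) = 1/331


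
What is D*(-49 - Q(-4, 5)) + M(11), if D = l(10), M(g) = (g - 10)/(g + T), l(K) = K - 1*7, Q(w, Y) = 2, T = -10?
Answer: -152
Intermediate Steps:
l(K) = -7 + K (l(K) = K - 7 = -7 + K)
M(g) = 1 (M(g) = (g - 10)/(g - 10) = (-10 + g)/(-10 + g) = 1)
D = 3 (D = -7 + 10 = 3)
D*(-49 - Q(-4, 5)) + M(11) = 3*(-49 - 1*2) + 1 = 3*(-49 - 2) + 1 = 3*(-51) + 1 = -153 + 1 = -152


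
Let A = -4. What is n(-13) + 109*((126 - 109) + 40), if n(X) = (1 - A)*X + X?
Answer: 6135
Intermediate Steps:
n(X) = 6*X (n(X) = (1 - 1*(-4))*X + X = (1 + 4)*X + X = 5*X + X = 6*X)
n(-13) + 109*((126 - 109) + 40) = 6*(-13) + 109*((126 - 109) + 40) = -78 + 109*(17 + 40) = -78 + 109*57 = -78 + 6213 = 6135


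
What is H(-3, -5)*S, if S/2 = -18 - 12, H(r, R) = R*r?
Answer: -900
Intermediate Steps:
S = -60 (S = 2*(-18 - 12) = 2*(-30) = -60)
H(-3, -5)*S = -5*(-3)*(-60) = 15*(-60) = -900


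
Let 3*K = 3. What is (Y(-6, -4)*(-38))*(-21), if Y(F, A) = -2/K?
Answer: -1596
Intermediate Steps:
K = 1 (K = (⅓)*3 = 1)
Y(F, A) = -2 (Y(F, A) = -2/1 = -2*1 = -2)
(Y(-6, -4)*(-38))*(-21) = -2*(-38)*(-21) = 76*(-21) = -1596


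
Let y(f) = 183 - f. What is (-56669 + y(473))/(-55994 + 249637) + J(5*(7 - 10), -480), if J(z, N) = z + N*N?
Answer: 44612385596/193643 ≈ 2.3038e+5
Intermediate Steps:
J(z, N) = z + N²
(-56669 + y(473))/(-55994 + 249637) + J(5*(7 - 10), -480) = (-56669 + (183 - 1*473))/(-55994 + 249637) + (5*(7 - 10) + (-480)²) = (-56669 + (183 - 473))/193643 + (5*(-3) + 230400) = (-56669 - 290)*(1/193643) + (-15 + 230400) = -56959*1/193643 + 230385 = -56959/193643 + 230385 = 44612385596/193643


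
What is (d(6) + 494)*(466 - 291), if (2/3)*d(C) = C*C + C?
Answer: 97475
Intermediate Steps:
d(C) = 3*C/2 + 3*C**2/2 (d(C) = 3*(C*C + C)/2 = 3*(C**2 + C)/2 = 3*(C + C**2)/2 = 3*C/2 + 3*C**2/2)
(d(6) + 494)*(466 - 291) = ((3/2)*6*(1 + 6) + 494)*(466 - 291) = ((3/2)*6*7 + 494)*175 = (63 + 494)*175 = 557*175 = 97475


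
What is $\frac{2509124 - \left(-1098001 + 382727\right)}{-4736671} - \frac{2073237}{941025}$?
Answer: $- \frac{4284826900659}{1485775275925} \approx -2.8839$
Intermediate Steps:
$\frac{2509124 - \left(-1098001 + 382727\right)}{-4736671} - \frac{2073237}{941025} = \left(2509124 - -715274\right) \left(- \frac{1}{4736671}\right) - \frac{691079}{313675} = \left(2509124 + 715274\right) \left(- \frac{1}{4736671}\right) - \frac{691079}{313675} = 3224398 \left(- \frac{1}{4736671}\right) - \frac{691079}{313675} = - \frac{3224398}{4736671} - \frac{691079}{313675} = - \frac{4284826900659}{1485775275925}$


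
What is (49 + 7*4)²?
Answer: 5929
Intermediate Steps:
(49 + 7*4)² = (49 + 28)² = 77² = 5929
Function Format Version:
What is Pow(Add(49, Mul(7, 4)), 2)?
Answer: 5929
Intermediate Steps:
Pow(Add(49, Mul(7, 4)), 2) = Pow(Add(49, 28), 2) = Pow(77, 2) = 5929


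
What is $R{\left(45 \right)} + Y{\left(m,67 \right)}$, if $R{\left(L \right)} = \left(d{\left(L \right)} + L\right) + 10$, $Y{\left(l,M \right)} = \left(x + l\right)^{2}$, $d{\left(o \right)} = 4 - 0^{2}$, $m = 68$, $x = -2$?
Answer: $4415$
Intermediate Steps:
$d{\left(o \right)} = 4$ ($d{\left(o \right)} = 4 - 0 = 4 + 0 = 4$)
$Y{\left(l,M \right)} = \left(-2 + l\right)^{2}$
$R{\left(L \right)} = 14 + L$ ($R{\left(L \right)} = \left(4 + L\right) + 10 = 14 + L$)
$R{\left(45 \right)} + Y{\left(m,67 \right)} = \left(14 + 45\right) + \left(-2 + 68\right)^{2} = 59 + 66^{2} = 59 + 4356 = 4415$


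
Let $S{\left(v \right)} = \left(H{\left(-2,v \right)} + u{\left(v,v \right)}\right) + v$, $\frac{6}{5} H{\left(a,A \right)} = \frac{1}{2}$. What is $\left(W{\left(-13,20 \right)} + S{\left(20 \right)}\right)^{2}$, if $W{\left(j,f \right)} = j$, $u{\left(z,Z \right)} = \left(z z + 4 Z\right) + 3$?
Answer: $\frac{34633225}{144} \approx 2.4051 \cdot 10^{5}$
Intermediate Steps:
$u{\left(z,Z \right)} = 3 + z^{2} + 4 Z$ ($u{\left(z,Z \right)} = \left(z^{2} + 4 Z\right) + 3 = 3 + z^{2} + 4 Z$)
$H{\left(a,A \right)} = \frac{5}{12}$ ($H{\left(a,A \right)} = \frac{5}{6 \cdot 2} = \frac{5}{6} \cdot \frac{1}{2} = \frac{5}{12}$)
$S{\left(v \right)} = \frac{41}{12} + v^{2} + 5 v$ ($S{\left(v \right)} = \left(\frac{5}{12} + \left(3 + v^{2} + 4 v\right)\right) + v = \left(\frac{41}{12} + v^{2} + 4 v\right) + v = \frac{41}{12} + v^{2} + 5 v$)
$\left(W{\left(-13,20 \right)} + S{\left(20 \right)}\right)^{2} = \left(-13 + \left(\frac{41}{12} + 20^{2} + 5 \cdot 20\right)\right)^{2} = \left(-13 + \left(\frac{41}{12} + 400 + 100\right)\right)^{2} = \left(-13 + \frac{6041}{12}\right)^{2} = \left(\frac{5885}{12}\right)^{2} = \frac{34633225}{144}$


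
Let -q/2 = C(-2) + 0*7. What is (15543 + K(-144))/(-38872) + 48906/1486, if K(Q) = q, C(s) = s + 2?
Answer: 938988567/28881896 ≈ 32.511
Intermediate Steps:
C(s) = 2 + s
q = 0 (q = -2*((2 - 2) + 0*7) = -2*(0 + 0) = -2*0 = 0)
K(Q) = 0
(15543 + K(-144))/(-38872) + 48906/1486 = (15543 + 0)/(-38872) + 48906/1486 = 15543*(-1/38872) + 48906*(1/1486) = -15543/38872 + 24453/743 = 938988567/28881896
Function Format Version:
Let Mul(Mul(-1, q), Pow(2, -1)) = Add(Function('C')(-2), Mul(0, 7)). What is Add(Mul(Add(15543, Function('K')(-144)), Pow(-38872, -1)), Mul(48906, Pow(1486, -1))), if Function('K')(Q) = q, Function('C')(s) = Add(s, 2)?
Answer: Rational(938988567, 28881896) ≈ 32.511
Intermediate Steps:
Function('C')(s) = Add(2, s)
q = 0 (q = Mul(-2, Add(Add(2, -2), Mul(0, 7))) = Mul(-2, Add(0, 0)) = Mul(-2, 0) = 0)
Function('K')(Q) = 0
Add(Mul(Add(15543, Function('K')(-144)), Pow(-38872, -1)), Mul(48906, Pow(1486, -1))) = Add(Mul(Add(15543, 0), Pow(-38872, -1)), Mul(48906, Pow(1486, -1))) = Add(Mul(15543, Rational(-1, 38872)), Mul(48906, Rational(1, 1486))) = Add(Rational(-15543, 38872), Rational(24453, 743)) = Rational(938988567, 28881896)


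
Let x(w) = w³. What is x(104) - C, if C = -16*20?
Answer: 1125184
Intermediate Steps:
C = -320
x(104) - C = 104³ - 1*(-320) = 1124864 + 320 = 1125184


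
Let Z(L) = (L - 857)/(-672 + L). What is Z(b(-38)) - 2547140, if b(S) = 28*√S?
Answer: -5473801156/2149 + 185*I*√38/17192 ≈ -2.5471e+6 + 0.066334*I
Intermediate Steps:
Z(L) = (-857 + L)/(-672 + L)
Z(b(-38)) - 2547140 = (-857 + 28*√(-38))/(-672 + 28*√(-38)) - 2547140 = (-857 + 28*(I*√38))/(-672 + 28*(I*√38)) - 2547140 = (-857 + 28*I*√38)/(-672 + 28*I*√38) - 2547140 = -2547140 + (-857 + 28*I*√38)/(-672 + 28*I*√38)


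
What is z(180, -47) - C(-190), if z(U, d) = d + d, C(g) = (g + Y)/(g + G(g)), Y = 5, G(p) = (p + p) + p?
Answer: -14325/152 ≈ -94.243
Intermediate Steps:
G(p) = 3*p (G(p) = 2*p + p = 3*p)
C(g) = (5 + g)/(4*g) (C(g) = (g + 5)/(g + 3*g) = (5 + g)/((4*g)) = (5 + g)*(1/(4*g)) = (5 + g)/(4*g))
z(U, d) = 2*d
z(180, -47) - C(-190) = 2*(-47) - (5 - 190)/(4*(-190)) = -94 - (-1)*(-185)/(4*190) = -94 - 1*37/152 = -94 - 37/152 = -14325/152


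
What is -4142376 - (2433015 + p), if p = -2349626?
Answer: -4225765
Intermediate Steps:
-4142376 - (2433015 + p) = -4142376 - (2433015 - 2349626) = -4142376 - 1*83389 = -4142376 - 83389 = -4225765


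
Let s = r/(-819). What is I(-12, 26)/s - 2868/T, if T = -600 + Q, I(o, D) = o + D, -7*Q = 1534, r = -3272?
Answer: 32858679/4690412 ≈ 7.0055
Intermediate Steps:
Q = -1534/7 (Q = -⅐*1534 = -1534/7 ≈ -219.14)
I(o, D) = D + o
s = 3272/819 (s = -3272/(-819) = -3272*(-1/819) = 3272/819 ≈ 3.9951)
T = -5734/7 (T = -600 - 1534/7 = -5734/7 ≈ -819.14)
I(-12, 26)/s - 2868/T = (26 - 12)/(3272/819) - 2868/(-5734/7) = 14*(819/3272) - 2868*(-7/5734) = 5733/1636 + 10038/2867 = 32858679/4690412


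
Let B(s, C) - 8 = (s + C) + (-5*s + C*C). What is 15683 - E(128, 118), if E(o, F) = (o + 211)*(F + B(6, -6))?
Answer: -29065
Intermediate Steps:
B(s, C) = 8 + C + C**2 - 4*s (B(s, C) = 8 + ((s + C) + (-5*s + C*C)) = 8 + ((C + s) + (-5*s + C**2)) = 8 + ((C + s) + (C**2 - 5*s)) = 8 + (C + C**2 - 4*s) = 8 + C + C**2 - 4*s)
E(o, F) = (14 + F)*(211 + o) (E(o, F) = (o + 211)*(F + (8 - 6 + (-6)**2 - 4*6)) = (211 + o)*(F + (8 - 6 + 36 - 24)) = (211 + o)*(F + 14) = (211 + o)*(14 + F) = (14 + F)*(211 + o))
15683 - E(128, 118) = 15683 - (2954 + 14*128 + 211*118 + 118*128) = 15683 - (2954 + 1792 + 24898 + 15104) = 15683 - 1*44748 = 15683 - 44748 = -29065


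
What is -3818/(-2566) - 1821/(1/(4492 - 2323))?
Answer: -5067526058/1283 ≈ -3.9497e+6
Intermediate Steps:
-3818/(-2566) - 1821/(1/(4492 - 2323)) = -3818*(-1/2566) - 1821/(1/2169) = 1909/1283 - 1821/1/2169 = 1909/1283 - 1821*2169 = 1909/1283 - 3949749 = -5067526058/1283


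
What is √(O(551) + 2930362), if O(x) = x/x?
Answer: √2930363 ≈ 1711.8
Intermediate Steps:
O(x) = 1
√(O(551) + 2930362) = √(1 + 2930362) = √2930363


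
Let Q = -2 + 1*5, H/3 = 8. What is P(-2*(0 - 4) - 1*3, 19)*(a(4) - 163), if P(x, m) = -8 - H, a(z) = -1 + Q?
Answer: 5152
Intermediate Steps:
H = 24 (H = 3*8 = 24)
Q = 3 (Q = -2 + 5 = 3)
a(z) = 2 (a(z) = -1 + 3 = 2)
P(x, m) = -32 (P(x, m) = -8 - 1*24 = -8 - 24 = -32)
P(-2*(0 - 4) - 1*3, 19)*(a(4) - 163) = -32*(2 - 163) = -32*(-161) = 5152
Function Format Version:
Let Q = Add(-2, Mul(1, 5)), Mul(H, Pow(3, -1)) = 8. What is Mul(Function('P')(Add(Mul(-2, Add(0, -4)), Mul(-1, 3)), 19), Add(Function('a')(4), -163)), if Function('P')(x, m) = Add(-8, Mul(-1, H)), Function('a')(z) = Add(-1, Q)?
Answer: 5152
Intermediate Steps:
H = 24 (H = Mul(3, 8) = 24)
Q = 3 (Q = Add(-2, 5) = 3)
Function('a')(z) = 2 (Function('a')(z) = Add(-1, 3) = 2)
Function('P')(x, m) = -32 (Function('P')(x, m) = Add(-8, Mul(-1, 24)) = Add(-8, -24) = -32)
Mul(Function('P')(Add(Mul(-2, Add(0, -4)), Mul(-1, 3)), 19), Add(Function('a')(4), -163)) = Mul(-32, Add(2, -163)) = Mul(-32, -161) = 5152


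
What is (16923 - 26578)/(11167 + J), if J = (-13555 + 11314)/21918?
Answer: -14107886/16317071 ≈ -0.86461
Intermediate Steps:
J = -747/7306 (J = -2241*1/21918 = -747/7306 ≈ -0.10224)
(16923 - 26578)/(11167 + J) = (16923 - 26578)/(11167 - 747/7306) = -9655/81585355/7306 = -9655*7306/81585355 = -14107886/16317071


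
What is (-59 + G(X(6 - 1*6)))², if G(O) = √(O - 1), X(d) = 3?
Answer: (59 - √2)² ≈ 3316.1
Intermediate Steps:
G(O) = √(-1 + O)
(-59 + G(X(6 - 1*6)))² = (-59 + √(-1 + 3))² = (-59 + √2)²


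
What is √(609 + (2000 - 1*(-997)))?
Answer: √3606 ≈ 60.050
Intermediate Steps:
√(609 + (2000 - 1*(-997))) = √(609 + (2000 + 997)) = √(609 + 2997) = √3606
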